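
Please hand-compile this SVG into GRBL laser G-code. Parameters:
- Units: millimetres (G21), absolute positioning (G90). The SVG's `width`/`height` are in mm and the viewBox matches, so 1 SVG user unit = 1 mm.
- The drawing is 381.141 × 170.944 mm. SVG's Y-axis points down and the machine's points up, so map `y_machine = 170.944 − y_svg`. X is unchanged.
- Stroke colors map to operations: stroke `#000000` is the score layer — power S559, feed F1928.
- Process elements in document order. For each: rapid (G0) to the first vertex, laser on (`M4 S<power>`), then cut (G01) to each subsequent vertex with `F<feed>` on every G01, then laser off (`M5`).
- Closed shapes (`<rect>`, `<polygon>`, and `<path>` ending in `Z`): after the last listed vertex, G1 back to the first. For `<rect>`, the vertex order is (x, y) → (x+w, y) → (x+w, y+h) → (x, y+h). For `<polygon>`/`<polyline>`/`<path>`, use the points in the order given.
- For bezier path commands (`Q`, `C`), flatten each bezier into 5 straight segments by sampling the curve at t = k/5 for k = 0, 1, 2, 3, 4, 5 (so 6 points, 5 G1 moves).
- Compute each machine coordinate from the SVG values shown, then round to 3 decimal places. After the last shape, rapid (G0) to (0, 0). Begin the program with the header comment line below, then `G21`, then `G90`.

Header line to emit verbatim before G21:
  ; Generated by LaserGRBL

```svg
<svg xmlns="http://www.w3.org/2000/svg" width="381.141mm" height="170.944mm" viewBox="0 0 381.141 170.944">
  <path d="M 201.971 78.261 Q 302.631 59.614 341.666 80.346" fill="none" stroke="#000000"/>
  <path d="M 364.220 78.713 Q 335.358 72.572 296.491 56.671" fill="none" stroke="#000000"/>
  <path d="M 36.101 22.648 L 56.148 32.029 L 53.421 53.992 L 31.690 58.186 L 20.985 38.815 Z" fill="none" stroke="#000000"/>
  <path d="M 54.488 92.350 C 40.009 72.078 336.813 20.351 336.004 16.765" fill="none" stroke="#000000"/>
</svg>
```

1 u = 1 mm; y_m = 170.944 − y.

[1] `<path>` quadratic bezier, #000000→score S559 F1928: (201.971,92.683) → (239.770,98.567) → (272.639,101.300) → (300.578,100.883) → (323.587,97.316) → (341.666,90.598)

[2] `<path>` quadratic bezier, #000000→score S559 F1928: (364.220,92.231) → (352.275,95.078) → (339.530,98.705) → (325.984,103.114) → (311.638,108.303) → (296.491,114.273)

[3] `<path>` regular polygon, #000000→score S559 F1928: (36.101,148.296) → (56.148,138.915) → (53.421,116.952) → (31.690,112.758) → (20.985,132.129) → (36.101,148.296) (closed)

[4] `<path>` cubic bezier, #000000→score S559 F1928: (54.488,78.594) → (78.283,93.895) → (147.560,112.925) → (233.090,131.862) → (305.647,146.887) → (336.004,154.179)

; Generated by LaserGRBL
G21
G90
G0 X201.971 Y92.683
M4 S559
G01 X239.770 Y98.567 F1928
G01 X272.639 Y101.300 F1928
G01 X300.578 Y100.883 F1928
G01 X323.587 Y97.316 F1928
G01 X341.666 Y90.598 F1928
M5
G0 X364.220 Y92.231
M4 S559
G01 X352.275 Y95.078 F1928
G01 X339.530 Y98.705 F1928
G01 X325.984 Y103.114 F1928
G01 X311.638 Y108.303 F1928
G01 X296.491 Y114.273 F1928
M5
G0 X36.101 Y148.296
M4 S559
G01 X56.148 Y138.915 F1928
G01 X53.421 Y116.952 F1928
G01 X31.690 Y112.758 F1928
G01 X20.985 Y132.129 F1928
G01 X36.101 Y148.296 F1928
M5
G0 X54.488 Y78.594
M4 S559
G01 X78.283 Y93.895 F1928
G01 X147.560 Y112.925 F1928
G01 X233.090 Y131.862 F1928
G01 X305.647 Y146.887 F1928
G01 X336.004 Y154.179 F1928
M5
G0 X0.000 Y0.000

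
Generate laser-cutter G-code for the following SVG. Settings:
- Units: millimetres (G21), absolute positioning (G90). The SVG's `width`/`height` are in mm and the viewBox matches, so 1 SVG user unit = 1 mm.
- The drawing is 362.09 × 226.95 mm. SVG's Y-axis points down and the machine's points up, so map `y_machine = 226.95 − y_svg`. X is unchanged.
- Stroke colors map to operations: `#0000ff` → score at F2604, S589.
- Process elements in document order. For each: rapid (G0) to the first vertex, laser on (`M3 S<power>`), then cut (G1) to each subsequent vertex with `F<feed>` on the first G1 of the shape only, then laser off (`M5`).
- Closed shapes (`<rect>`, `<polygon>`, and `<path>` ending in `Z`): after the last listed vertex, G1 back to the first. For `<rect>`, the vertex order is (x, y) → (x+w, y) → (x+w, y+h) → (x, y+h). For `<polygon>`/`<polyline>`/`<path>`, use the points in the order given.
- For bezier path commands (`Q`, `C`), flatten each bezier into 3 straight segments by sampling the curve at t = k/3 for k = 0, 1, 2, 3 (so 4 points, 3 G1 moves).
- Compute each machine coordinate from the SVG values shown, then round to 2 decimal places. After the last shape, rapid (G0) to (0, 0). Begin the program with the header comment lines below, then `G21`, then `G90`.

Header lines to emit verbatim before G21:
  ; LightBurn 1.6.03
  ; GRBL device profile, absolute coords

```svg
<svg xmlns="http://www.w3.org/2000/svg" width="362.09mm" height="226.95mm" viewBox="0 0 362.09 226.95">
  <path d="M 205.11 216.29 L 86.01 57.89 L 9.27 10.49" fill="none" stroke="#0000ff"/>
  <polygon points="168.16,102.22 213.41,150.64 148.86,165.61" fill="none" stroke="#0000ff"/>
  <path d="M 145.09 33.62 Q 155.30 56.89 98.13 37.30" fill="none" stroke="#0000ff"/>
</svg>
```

; LightBurn 1.6.03
; GRBL device profile, absolute coords
G21
G90
G0 X205.11 Y10.66
M3 S589
G1 X86.01 Y169.06 F2604
G1 X9.27 Y216.46
M5
G0 X168.16 Y124.73
M3 S589
G1 X213.41 Y76.31 F2604
G1 X148.86 Y61.34
G1 X168.16 Y124.73
M5
G0 X145.09 Y193.33
M3 S589
G1 X144.41 Y182.58 F2604
G1 X128.76 Y181.35
G1 X98.13 Y189.65
M5
G0 X0.00 Y0.00

1 u = 1 mm; y_m = 226.95 − y.

[1] `<path>` open polyline, #0000ff→score S589 F2604: (205.11,10.66) → (86.01,169.06) → (9.27,216.46)

[2] `<polygon>` regular polygon, #0000ff→score S589 F2604: (168.16,124.73) → (213.41,76.31) → (148.86,61.34) → (168.16,124.73) (closed)

[3] `<path>` quadratic bezier, #0000ff→score S589 F2604: (145.09,193.33) → (144.41,182.58) → (128.76,181.35) → (98.13,189.65)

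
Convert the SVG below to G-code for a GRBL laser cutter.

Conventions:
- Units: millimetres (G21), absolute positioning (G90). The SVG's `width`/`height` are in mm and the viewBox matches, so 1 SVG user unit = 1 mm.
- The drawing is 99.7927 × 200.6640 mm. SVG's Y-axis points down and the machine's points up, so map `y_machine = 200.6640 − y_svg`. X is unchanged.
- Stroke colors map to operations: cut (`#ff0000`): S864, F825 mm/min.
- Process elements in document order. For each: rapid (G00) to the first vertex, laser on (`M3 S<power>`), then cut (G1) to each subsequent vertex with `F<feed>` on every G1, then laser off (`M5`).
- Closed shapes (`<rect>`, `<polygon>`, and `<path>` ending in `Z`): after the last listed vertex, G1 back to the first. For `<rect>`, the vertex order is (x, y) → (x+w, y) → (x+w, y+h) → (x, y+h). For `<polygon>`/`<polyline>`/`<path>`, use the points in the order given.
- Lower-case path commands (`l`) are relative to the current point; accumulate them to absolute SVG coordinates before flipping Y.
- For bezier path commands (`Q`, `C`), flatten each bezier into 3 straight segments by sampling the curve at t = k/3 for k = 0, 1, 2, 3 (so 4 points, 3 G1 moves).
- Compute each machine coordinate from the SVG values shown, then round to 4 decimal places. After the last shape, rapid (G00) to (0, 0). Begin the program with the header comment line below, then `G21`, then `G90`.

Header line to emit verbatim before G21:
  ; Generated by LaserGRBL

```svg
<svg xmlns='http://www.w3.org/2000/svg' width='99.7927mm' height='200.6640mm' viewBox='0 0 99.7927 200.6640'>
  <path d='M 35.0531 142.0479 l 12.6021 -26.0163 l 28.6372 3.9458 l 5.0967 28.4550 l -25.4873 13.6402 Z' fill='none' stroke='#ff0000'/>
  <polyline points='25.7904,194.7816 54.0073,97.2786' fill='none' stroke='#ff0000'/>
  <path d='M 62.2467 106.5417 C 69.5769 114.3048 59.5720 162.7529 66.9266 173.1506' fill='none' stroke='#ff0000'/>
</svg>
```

; Generated by LaserGRBL
G21
G90
G00 X35.0531 Y58.6161
M3 S864
G1 X47.6552 Y84.6324 F825
G1 X76.2924 Y80.6866 F825
G1 X81.3891 Y52.2316 F825
G1 X55.9018 Y38.5914 F825
G1 X35.0531 Y58.6161 F825
M5
G00 X25.7904 Y5.8824
M3 S864
G1 X54.0073 Y103.3854 F825
M5
G00 X62.2467 Y94.1223
M3 S864
G1 X65.0835 Y75.7137 F825
G1 X64.0735 Y47.6784 F825
G1 X66.9266 Y27.5134 F825
M5
G00 X0.0000 Y0.0000

1 u = 1 mm; y_m = 200.6640 − y.

[1] `<path>` regular polygon, #ff0000→cut S864 F825: (35.0531,58.6161) → (47.6552,84.6324) → (76.2924,80.6866) → (81.3891,52.2316) → (55.9018,38.5914) → (35.0531,58.6161) (closed)

[2] `<polyline>` line segment, #ff0000→cut S864 F825: (25.7904,5.8824) → (54.0073,103.3854)

[3] `<path>` cubic bezier, #ff0000→cut S864 F825: (62.2467,94.1223) → (65.0835,75.7137) → (64.0735,47.6784) → (66.9266,27.5134)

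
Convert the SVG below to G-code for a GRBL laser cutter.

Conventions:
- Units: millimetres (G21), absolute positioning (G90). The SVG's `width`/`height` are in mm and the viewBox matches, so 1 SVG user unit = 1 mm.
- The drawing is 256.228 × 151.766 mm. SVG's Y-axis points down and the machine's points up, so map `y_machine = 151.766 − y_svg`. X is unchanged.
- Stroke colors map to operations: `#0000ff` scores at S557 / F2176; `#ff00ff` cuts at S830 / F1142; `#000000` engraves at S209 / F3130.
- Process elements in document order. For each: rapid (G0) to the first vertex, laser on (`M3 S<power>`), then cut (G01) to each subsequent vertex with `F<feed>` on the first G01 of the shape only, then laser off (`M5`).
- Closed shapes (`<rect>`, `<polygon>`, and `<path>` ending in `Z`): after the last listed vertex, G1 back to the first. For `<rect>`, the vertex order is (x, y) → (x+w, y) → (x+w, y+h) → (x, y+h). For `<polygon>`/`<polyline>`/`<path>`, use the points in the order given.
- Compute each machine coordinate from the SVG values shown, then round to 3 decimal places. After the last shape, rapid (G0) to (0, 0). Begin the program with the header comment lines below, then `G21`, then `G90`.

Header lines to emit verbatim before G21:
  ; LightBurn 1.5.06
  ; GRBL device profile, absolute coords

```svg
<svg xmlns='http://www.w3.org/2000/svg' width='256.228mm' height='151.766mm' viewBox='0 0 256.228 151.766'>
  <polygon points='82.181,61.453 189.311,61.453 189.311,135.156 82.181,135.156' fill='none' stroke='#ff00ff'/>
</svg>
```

1 u = 1 mm; y_m = 151.766 − y.

[1] `<polygon>` rectangle, #ff00ff→cut S830 F1142: (82.181,90.313) → (189.311,90.313) → (189.311,16.610) → (82.181,16.610) → (82.181,90.313) (closed)

; LightBurn 1.5.06
; GRBL device profile, absolute coords
G21
G90
G0 X82.181 Y90.313
M3 S830
G01 X189.311 Y90.313 F1142
G01 X189.311 Y16.610
G01 X82.181 Y16.610
G01 X82.181 Y90.313
M5
G0 X0.000 Y0.000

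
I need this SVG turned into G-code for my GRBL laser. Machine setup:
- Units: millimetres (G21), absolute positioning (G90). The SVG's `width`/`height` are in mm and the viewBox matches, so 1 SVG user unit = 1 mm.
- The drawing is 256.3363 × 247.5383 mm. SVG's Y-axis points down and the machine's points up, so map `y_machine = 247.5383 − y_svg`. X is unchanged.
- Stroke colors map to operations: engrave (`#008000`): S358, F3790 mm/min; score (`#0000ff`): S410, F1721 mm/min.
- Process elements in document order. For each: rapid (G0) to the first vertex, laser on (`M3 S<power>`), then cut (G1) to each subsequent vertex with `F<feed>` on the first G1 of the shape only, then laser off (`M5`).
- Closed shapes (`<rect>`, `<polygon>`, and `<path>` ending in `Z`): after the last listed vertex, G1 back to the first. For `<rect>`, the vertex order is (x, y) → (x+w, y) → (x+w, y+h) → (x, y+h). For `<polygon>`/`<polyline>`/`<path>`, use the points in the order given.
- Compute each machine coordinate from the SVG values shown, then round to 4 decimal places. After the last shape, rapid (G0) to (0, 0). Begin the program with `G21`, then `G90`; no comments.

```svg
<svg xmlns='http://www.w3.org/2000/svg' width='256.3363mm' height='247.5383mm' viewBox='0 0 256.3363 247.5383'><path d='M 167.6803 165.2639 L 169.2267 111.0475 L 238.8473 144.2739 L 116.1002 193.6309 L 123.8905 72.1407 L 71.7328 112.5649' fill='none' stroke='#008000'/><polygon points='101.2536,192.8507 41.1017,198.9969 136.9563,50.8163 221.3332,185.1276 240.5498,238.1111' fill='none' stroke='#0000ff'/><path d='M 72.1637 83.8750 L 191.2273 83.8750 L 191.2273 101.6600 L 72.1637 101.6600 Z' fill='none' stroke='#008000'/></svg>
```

G21
G90
G0 X167.6803 Y82.2744
M3 S358
G1 X169.2267 Y136.4908 F3790
G1 X238.8473 Y103.2644
G1 X116.1002 Y53.9074
G1 X123.8905 Y175.3976
G1 X71.7328 Y134.9734
M5
G0 X101.2536 Y54.6876
M3 S410
G1 X41.1017 Y48.5414 F1721
G1 X136.9563 Y196.7220
G1 X221.3332 Y62.4107
G1 X240.5498 Y9.4272
G1 X101.2536 Y54.6876
M5
G0 X72.1637 Y163.6633
M3 S358
G1 X191.2273 Y163.6633 F3790
G1 X191.2273 Y145.8783
G1 X72.1637 Y145.8783
G1 X72.1637 Y163.6633
M5
G0 X0.0000 Y0.0000

1 u = 1 mm; y_m = 247.5383 − y.

[1] `<path>` open polyline, #008000→engrave S358 F3790: (167.6803,82.2744) → (169.2267,136.4908) → (238.8473,103.2644) → (116.1002,53.9074) → (123.8905,175.3976) → (71.7328,134.9734)

[2] `<polygon>` closed polygon, #0000ff→score S410 F1721: (101.2536,54.6876) → (41.1017,48.5414) → (136.9563,196.7220) → (221.3332,62.4107) → (240.5498,9.4272) → (101.2536,54.6876) (closed)

[3] `<path>` rectangle, #008000→engrave S358 F3790: (72.1637,163.6633) → (191.2273,163.6633) → (191.2273,145.8783) → (72.1637,145.8783) → (72.1637,163.6633) (closed)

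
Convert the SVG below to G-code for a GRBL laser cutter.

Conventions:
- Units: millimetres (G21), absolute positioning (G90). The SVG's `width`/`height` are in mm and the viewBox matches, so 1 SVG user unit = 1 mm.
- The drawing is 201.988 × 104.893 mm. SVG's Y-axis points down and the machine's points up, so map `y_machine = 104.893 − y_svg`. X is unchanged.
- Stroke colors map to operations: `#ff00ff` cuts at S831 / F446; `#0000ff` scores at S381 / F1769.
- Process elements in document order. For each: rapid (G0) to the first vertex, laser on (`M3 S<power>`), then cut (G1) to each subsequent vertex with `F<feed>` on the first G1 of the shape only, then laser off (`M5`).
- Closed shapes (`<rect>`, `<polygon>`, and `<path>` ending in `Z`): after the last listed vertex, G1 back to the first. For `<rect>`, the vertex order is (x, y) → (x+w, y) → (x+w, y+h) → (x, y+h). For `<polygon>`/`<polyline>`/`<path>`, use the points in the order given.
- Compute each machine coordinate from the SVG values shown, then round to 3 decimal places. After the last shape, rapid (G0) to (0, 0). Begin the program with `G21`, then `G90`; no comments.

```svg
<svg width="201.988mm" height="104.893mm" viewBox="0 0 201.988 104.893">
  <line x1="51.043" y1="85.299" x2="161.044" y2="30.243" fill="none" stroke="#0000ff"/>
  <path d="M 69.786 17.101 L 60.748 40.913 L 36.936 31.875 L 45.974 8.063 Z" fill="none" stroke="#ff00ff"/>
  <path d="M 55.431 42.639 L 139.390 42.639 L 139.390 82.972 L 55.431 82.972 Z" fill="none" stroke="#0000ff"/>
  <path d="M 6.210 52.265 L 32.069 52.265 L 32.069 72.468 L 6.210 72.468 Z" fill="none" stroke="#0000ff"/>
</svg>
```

1 u = 1 mm; y_m = 104.893 − y.

[1] `<line>` line segment, #0000ff→score S381 F1769: (51.043,19.594) → (161.044,74.650)

[2] `<path>` regular polygon, #ff00ff→cut S831 F446: (69.786,87.792) → (60.748,63.980) → (36.936,73.018) → (45.974,96.830) → (69.786,87.792) (closed)

[3] `<path>` rectangle, #0000ff→score S381 F1769: (55.431,62.254) → (139.390,62.254) → (139.390,21.921) → (55.431,21.921) → (55.431,62.254) (closed)

[4] `<path>` rectangle, #0000ff→score S381 F1769: (6.210,52.628) → (32.069,52.628) → (32.069,32.425) → (6.210,32.425) → (6.210,52.628) (closed)

G21
G90
G0 X51.043 Y19.594
M3 S381
G1 X161.044 Y74.650 F1769
M5
G0 X69.786 Y87.792
M3 S831
G1 X60.748 Y63.980 F446
G1 X36.936 Y73.018
G1 X45.974 Y96.830
G1 X69.786 Y87.792
M5
G0 X55.431 Y62.254
M3 S381
G1 X139.390 Y62.254 F1769
G1 X139.390 Y21.921
G1 X55.431 Y21.921
G1 X55.431 Y62.254
M5
G0 X6.210 Y52.628
M3 S381
G1 X32.069 Y52.628 F1769
G1 X32.069 Y32.425
G1 X6.210 Y32.425
G1 X6.210 Y52.628
M5
G0 X0.000 Y0.000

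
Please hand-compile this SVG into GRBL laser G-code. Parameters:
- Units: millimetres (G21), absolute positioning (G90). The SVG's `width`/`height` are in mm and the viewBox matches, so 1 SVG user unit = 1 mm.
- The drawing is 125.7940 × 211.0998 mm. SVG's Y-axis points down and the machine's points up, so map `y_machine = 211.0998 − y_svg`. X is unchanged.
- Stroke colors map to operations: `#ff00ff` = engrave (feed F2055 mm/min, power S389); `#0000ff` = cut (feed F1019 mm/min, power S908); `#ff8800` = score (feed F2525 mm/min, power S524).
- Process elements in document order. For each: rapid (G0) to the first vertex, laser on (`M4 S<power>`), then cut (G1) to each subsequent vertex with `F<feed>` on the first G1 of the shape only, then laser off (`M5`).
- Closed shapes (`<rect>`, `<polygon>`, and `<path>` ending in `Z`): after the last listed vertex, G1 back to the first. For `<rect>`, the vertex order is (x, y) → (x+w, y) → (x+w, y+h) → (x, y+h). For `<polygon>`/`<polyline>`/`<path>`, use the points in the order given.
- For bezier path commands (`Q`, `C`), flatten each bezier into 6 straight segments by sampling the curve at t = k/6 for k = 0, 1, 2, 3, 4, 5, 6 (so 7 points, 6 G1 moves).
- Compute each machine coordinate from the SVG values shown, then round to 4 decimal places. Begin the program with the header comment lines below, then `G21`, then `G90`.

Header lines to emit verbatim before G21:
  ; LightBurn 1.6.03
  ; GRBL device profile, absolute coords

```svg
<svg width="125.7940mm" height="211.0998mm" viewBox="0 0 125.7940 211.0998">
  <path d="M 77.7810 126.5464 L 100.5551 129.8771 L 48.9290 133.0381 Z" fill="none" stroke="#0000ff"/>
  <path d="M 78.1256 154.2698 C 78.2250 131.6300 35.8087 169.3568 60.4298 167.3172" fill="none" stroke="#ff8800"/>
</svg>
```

; LightBurn 1.6.03
; GRBL device profile, absolute coords
G21
G90
G0 X77.7810 Y84.5534
M4 S908
G1 X100.5551 Y81.2227 F1019
G1 X48.9290 Y78.0617
G1 X77.7810 Y84.5534
M5
G0 X78.1256 Y56.8300
M4 S524
G1 X75.1395 Y63.5829 F2525
G1 X68.1106 Y63.0562
G1 X60.0821 Y58.0314
G1 X54.0970 Y51.2898
G1 X53.1985 Y45.6131
G1 X60.4298 Y43.7826
M5

viewBox `0 0 125.7940 211.0998` with mm width/height → 1 unit = 1 mm. Flip: y_m = 211.0998 − y_svg.

**Shape 1** — `<path>` closed polygon, stroke `#0000ff` → cut (S908, F1019). Machine vertices: (77.7810,84.5534) → (100.5551,81.2227) → (48.9290,78.0617) → (77.7810,84.5534). Closed: final G1 returns to the first vertex.

**Shape 2** — `<path>` cubic bezier, stroke `#ff8800` → score (S524, F2525). Control points (SVG): P0=(78.1256,154.2698), P1=(78.2250,131.6300), P2=(35.8087,169.3568), P3=(60.4298,167.3172); sampled at t=k/6. Machine vertices: (78.1256,56.8300) → (75.1395,63.5829) → (68.1106,63.0562) → (60.0821,58.0314) → (54.0970,51.2898) → (53.1985,45.6131) → (60.4298,43.7826). Open path.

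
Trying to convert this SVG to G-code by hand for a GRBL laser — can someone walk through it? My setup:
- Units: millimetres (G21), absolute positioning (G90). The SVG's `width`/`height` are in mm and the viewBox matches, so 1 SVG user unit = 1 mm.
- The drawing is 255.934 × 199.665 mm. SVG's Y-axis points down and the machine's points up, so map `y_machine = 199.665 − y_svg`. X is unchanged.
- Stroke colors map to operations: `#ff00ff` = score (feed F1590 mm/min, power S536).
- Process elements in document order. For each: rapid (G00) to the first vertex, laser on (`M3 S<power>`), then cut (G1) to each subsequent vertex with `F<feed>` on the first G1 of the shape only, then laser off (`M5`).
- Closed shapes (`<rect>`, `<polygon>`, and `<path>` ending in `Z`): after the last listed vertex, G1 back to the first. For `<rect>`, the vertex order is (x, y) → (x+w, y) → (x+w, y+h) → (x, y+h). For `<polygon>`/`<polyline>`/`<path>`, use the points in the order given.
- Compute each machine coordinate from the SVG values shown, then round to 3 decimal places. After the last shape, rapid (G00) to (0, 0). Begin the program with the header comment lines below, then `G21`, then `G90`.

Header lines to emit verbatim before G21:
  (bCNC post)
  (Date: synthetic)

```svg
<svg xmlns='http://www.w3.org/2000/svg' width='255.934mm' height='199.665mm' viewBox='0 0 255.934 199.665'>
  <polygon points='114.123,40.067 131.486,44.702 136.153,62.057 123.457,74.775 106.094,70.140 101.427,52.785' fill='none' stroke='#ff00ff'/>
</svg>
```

Since the viewBox matches the mm dimensions, user units are millimetres directly. The only transform is the Y-flip y_m = 199.665 − y_svg.

Shape 1 is a regular polygon drawn with `<polygon>`. Its stroke #ff00ff means score at S536, F1590. After flipping Y the toolpath is (114.123,159.598) → (131.486,154.963) → (136.153,137.608) → (123.457,124.890) → (106.094,129.525) → (101.427,146.880) → (114.123,159.598), returning to the start.

(bCNC post)
(Date: synthetic)
G21
G90
G00 X114.123 Y159.598
M3 S536
G1 X131.486 Y154.963 F1590
G1 X136.153 Y137.608
G1 X123.457 Y124.890
G1 X106.094 Y129.525
G1 X101.427 Y146.880
G1 X114.123 Y159.598
M5
G00 X0.000 Y0.000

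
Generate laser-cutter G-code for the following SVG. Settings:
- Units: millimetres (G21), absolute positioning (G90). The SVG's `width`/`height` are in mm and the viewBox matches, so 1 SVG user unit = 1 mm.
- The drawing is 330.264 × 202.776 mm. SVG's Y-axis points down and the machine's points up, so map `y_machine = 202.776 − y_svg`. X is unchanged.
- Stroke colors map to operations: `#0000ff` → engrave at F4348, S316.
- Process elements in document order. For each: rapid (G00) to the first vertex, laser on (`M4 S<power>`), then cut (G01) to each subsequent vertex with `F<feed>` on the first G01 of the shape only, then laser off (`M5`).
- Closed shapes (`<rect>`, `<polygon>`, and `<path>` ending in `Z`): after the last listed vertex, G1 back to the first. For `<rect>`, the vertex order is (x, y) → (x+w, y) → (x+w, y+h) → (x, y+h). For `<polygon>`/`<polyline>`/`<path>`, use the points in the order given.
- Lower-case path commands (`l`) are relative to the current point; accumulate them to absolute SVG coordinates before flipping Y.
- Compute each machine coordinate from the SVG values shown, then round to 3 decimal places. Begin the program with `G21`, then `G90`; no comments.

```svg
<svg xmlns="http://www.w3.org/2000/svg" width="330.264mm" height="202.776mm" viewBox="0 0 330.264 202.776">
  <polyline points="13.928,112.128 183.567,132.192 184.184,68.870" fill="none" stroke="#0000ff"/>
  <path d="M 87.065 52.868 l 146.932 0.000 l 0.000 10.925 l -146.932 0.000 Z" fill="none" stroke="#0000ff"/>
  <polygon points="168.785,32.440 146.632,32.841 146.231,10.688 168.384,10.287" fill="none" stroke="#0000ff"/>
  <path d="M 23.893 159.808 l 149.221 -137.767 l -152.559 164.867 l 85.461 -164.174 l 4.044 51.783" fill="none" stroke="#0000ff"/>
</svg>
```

G21
G90
G00 X13.928 Y90.648
M4 S316
G01 X183.567 Y70.584 F4348
G01 X184.184 Y133.906
M5
G00 X87.065 Y149.908
M4 S316
G01 X233.997 Y149.908 F4348
G01 X233.997 Y138.983
G01 X87.065 Y138.983
G01 X87.065 Y149.908
M5
G00 X168.785 Y170.336
M4 S316
G01 X146.632 Y169.935 F4348
G01 X146.231 Y192.088
G01 X168.384 Y192.489
G01 X168.785 Y170.336
M5
G00 X23.893 Y42.968
M4 S316
G01 X173.114 Y180.735 F4348
G01 X20.555 Y15.868
G01 X106.016 Y180.042
G01 X110.060 Y128.259
M5

Since the viewBox matches the mm dimensions, user units are millimetres directly. The only transform is the Y-flip y_m = 202.776 − y_svg.

Shape 1 is a open polyline drawn with `<polyline>`. Its stroke #0000ff means engrave at S316, F4348. After flipping Y the toolpath is (13.928,90.648) → (183.567,70.584) → (184.184,133.906).

Shape 2 is a rectangle drawn with `<path>`. Its stroke #0000ff means engrave at S316, F4348. After flipping Y the toolpath is (87.065,149.908) → (233.997,149.908) → (233.997,138.983) → (87.065,138.983) → (87.065,149.908), returning to the start.

Shape 3 is a regular polygon drawn with `<polygon>`. Its stroke #0000ff means engrave at S316, F4348. After flipping Y the toolpath is (168.785,170.336) → (146.632,169.935) → (146.231,192.088) → (168.384,192.489) → (168.785,170.336), returning to the start.

Shape 4 is a open polyline drawn with `<path>`. Its stroke #0000ff means engrave at S316, F4348. After flipping Y the toolpath is (23.893,42.968) → (173.114,180.735) → (20.555,15.868) → (106.016,180.042) → (110.060,128.259).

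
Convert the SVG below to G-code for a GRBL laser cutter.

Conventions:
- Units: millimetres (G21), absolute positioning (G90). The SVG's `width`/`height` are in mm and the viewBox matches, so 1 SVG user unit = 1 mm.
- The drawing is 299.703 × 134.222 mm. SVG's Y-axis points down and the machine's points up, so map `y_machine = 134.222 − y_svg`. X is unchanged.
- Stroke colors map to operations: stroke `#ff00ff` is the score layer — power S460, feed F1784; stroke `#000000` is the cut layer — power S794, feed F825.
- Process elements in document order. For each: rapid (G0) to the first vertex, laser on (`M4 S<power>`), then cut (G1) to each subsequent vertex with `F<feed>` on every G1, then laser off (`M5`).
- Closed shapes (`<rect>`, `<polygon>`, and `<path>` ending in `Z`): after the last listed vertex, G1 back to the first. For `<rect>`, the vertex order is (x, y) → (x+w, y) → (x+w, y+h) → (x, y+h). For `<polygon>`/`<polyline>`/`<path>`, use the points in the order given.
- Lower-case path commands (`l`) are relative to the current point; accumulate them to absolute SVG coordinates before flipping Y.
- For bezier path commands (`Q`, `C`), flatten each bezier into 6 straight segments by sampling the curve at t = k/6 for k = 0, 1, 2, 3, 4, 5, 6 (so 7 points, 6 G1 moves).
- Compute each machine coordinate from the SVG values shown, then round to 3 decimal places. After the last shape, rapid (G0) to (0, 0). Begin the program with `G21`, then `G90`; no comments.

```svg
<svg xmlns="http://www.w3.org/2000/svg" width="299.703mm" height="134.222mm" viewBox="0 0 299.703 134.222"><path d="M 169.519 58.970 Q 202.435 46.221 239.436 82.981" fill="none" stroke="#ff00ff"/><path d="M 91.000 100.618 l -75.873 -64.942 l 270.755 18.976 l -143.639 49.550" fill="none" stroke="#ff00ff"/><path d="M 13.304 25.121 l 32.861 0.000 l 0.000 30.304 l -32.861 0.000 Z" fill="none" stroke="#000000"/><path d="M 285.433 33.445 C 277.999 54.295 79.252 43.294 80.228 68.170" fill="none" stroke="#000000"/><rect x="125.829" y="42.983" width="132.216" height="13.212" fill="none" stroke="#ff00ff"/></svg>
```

G21
G90
G0 X169.519 Y75.252
M4 S460
G1 X180.604 Y78.126 F1784
G1 X191.917 Y78.250 F1784
G1 X203.456 Y75.624 F1784
G1 X215.223 Y70.247 F1784
G1 X227.216 Y62.119 F1784
G1 X239.436 Y51.241 F1784
M5
G0 X91.000 Y33.604
M4 S460
G1 X15.127 Y98.546 F1784
G1 X285.882 Y79.570 F1784
G1 X142.243 Y30.020 F1784
M5
G0 X13.304 Y109.101
M4 S794
G1 X46.165 Y109.101 F825
G1 X46.165 Y78.797 F825
G1 X13.304 Y78.797 F825
G1 X13.304 Y109.101 F825
M5
G0 X285.433 Y100.777
M4 S794
G1 X267.584 Y92.693 F825
G1 X228.711 Y88.036 F825
G1 X179.677 Y84.924 F825
G1 X131.344 Y81.477 F825
G1 X94.573 Y75.814 F825
G1 X80.228 Y66.052 F825
M5
G0 X125.829 Y91.239
M4 S460
G1 X258.045 Y91.239 F1784
G1 X258.045 Y78.027 F1784
G1 X125.829 Y78.027 F1784
G1 X125.829 Y91.239 F1784
M5
G0 X0.000 Y0.000

Since the viewBox matches the mm dimensions, user units are millimetres directly. The only transform is the Y-flip y_m = 134.222 − y_svg.

Shape 1 is a quadratic bezier drawn with `<path>`. Its stroke #ff00ff means score at S460, F1784. After flipping Y the toolpath is (169.519,75.252) → (180.604,78.126) → (191.917,78.250) → (203.456,75.624) → (215.223,70.247) → (227.216,62.119) → (239.436,51.241).

Shape 2 is a open polyline drawn with `<path>`. Its stroke #ff00ff means score at S460, F1784. After flipping Y the toolpath is (91.000,33.604) → (15.127,98.546) → (285.882,79.570) → (142.243,30.020).

Shape 3 is a rectangle drawn with `<path>`. Its stroke #000000 means cut at S794, F825. After flipping Y the toolpath is (13.304,109.101) → (46.165,109.101) → (46.165,78.797) → (13.304,78.797) → (13.304,109.101), returning to the start.

Shape 4 is a cubic bezier drawn with `<path>`. Its stroke #000000 means cut at S794, F825. After flipping Y the toolpath is (285.433,100.777) → (267.584,92.693) → (228.711,88.036) → (179.677,84.924) → (131.344,81.477) → (94.573,75.814) → (80.228,66.052).

Shape 5 is a rectangle drawn with `<rect>`. Its stroke #ff00ff means score at S460, F1784. After flipping Y the toolpath is (125.829,91.239) → (258.045,91.239) → (258.045,78.027) → (125.829,78.027) → (125.829,91.239), returning to the start.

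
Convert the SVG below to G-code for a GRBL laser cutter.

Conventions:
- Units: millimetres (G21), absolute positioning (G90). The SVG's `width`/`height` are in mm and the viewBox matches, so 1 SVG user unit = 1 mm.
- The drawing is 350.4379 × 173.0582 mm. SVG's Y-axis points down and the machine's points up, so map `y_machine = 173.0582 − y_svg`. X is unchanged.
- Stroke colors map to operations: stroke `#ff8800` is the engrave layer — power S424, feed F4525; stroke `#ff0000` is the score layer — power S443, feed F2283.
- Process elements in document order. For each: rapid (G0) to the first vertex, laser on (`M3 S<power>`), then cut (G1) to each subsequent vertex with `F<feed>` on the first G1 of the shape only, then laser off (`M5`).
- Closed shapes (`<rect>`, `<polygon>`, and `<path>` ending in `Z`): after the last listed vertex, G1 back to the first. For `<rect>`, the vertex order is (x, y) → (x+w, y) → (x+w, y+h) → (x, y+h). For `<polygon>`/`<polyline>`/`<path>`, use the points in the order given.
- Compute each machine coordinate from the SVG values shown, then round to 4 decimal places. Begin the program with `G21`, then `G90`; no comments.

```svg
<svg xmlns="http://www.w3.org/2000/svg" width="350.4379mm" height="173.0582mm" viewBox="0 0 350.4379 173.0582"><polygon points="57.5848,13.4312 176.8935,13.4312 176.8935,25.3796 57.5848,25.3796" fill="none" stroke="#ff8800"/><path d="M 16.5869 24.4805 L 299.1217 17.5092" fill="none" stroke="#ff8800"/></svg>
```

viewBox `0 0 350.4379 173.0582` with mm width/height → 1 unit = 1 mm. Flip: y_m = 173.0582 − y_svg.

**Shape 1** — `<polygon>` rectangle, stroke `#ff8800` → engrave (S424, F4525). Machine vertices: (57.5848,159.6270) → (176.8935,159.6270) → (176.8935,147.6786) → (57.5848,147.6786) → (57.5848,159.6270). Closed: final G1 returns to the first vertex.

**Shape 2** — `<path>` line segment, stroke `#ff8800` → engrave (S424, F4525). Machine vertices: (16.5869,148.5777) → (299.1217,155.5490). Open path.

G21
G90
G0 X57.5848 Y159.6270
M3 S424
G1 X176.8935 Y159.6270 F4525
G1 X176.8935 Y147.6786
G1 X57.5848 Y147.6786
G1 X57.5848 Y159.6270
M5
G0 X16.5869 Y148.5777
M3 S424
G1 X299.1217 Y155.5490 F4525
M5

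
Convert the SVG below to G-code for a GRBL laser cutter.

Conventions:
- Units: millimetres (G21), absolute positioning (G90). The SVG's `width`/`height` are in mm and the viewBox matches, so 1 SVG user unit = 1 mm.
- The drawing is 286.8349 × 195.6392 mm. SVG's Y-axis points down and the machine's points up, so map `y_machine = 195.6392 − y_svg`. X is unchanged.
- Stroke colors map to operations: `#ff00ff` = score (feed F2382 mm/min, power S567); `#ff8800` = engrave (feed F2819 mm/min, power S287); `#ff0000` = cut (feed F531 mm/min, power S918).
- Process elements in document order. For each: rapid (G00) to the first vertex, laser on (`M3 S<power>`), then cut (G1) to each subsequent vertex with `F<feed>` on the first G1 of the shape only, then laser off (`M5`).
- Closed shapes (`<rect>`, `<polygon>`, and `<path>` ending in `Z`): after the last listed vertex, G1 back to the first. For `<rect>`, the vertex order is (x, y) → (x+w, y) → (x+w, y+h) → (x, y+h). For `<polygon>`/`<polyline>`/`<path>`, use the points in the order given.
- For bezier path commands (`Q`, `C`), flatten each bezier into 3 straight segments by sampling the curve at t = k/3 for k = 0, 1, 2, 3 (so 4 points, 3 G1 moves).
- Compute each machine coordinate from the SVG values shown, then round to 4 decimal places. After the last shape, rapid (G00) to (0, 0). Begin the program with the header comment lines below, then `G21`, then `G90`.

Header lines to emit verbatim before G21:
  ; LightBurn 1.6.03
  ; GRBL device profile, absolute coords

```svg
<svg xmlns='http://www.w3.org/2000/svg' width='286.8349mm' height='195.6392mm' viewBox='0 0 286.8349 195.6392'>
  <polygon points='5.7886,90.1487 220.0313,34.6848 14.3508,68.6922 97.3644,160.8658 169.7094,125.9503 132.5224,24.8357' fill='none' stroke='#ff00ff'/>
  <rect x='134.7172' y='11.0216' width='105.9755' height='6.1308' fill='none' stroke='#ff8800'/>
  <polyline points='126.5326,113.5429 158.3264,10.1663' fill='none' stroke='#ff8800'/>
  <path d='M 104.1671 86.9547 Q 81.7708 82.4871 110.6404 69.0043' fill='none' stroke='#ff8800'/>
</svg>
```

; LightBurn 1.6.03
; GRBL device profile, absolute coords
G21
G90
G00 X5.7886 Y105.4905
M3 S567
G1 X220.0313 Y160.9544 F2382
G1 X14.3508 Y126.9470
G1 X97.3644 Y34.7734
G1 X169.7094 Y69.6889
G1 X132.5224 Y170.8035
G1 X5.7886 Y105.4905
M5
G00 X134.7172 Y184.6176
M3 S287
G1 X240.6927 Y184.6176 F2819
G1 X240.6927 Y178.4868
G1 X134.7172 Y178.4868
G1 X134.7172 Y184.6176
M5
G00 X126.5326 Y82.0963
M3 S287
G1 X158.3264 Y185.4729 F2819
M5
G00 X104.1671 Y108.6845
M3 S287
G1 X94.9324 Y112.6646 F2819
G1 X97.0902 Y118.6481
G1 X110.6404 Y126.6349
M5
G00 X0.0000 Y0.0000

Since the viewBox matches the mm dimensions, user units are millimetres directly. The only transform is the Y-flip y_m = 195.6392 − y_svg.

Shape 1 is a closed polygon drawn with `<polygon>`. Its stroke #ff00ff means score at S567, F2382. After flipping Y the toolpath is (5.7886,105.4905) → (220.0313,160.9544) → (14.3508,126.9470) → (97.3644,34.7734) → (169.7094,69.6889) → (132.5224,170.8035) → (5.7886,105.4905), returning to the start.

Shape 2 is a rectangle drawn with `<rect>`. Its stroke #ff8800 means engrave at S287, F2819. After flipping Y the toolpath is (134.7172,184.6176) → (240.6927,184.6176) → (240.6927,178.4868) → (134.7172,178.4868) → (134.7172,184.6176), returning to the start.

Shape 3 is a line segment drawn with `<polyline>`. Its stroke #ff8800 means engrave at S287, F2819. After flipping Y the toolpath is (126.5326,82.0963) → (158.3264,185.4729).

Shape 4 is a quadratic bezier drawn with `<path>`. Its stroke #ff8800 means engrave at S287, F2819. After flipping Y the toolpath is (104.1671,108.6845) → (94.9324,112.6646) → (97.0902,118.6481) → (110.6404,126.6349).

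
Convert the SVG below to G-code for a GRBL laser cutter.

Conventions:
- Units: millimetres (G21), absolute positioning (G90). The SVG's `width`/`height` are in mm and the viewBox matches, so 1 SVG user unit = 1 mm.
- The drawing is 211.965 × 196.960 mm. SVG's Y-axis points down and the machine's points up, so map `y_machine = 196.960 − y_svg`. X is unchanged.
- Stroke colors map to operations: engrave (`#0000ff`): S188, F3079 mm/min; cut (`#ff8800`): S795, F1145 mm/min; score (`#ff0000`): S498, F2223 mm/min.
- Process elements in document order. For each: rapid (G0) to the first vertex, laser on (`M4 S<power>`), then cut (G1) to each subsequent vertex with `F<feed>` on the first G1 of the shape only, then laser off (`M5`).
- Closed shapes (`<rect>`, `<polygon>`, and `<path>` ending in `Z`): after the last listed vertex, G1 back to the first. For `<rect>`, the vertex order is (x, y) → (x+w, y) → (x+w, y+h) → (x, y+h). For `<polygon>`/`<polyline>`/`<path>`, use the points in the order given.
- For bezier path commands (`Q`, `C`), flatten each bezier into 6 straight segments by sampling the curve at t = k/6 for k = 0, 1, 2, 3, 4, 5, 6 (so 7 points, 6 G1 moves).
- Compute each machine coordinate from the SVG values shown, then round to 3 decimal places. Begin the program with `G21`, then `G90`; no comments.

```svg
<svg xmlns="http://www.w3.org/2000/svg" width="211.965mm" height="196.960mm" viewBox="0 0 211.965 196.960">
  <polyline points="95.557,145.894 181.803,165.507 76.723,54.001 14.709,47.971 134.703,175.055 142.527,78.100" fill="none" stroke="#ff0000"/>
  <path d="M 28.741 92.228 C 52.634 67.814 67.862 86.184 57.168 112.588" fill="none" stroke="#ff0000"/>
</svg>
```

G21
G90
G0 X95.557 Y51.066
M4 S498
G1 X181.803 Y31.453 F2223
G1 X76.723 Y142.959
G1 X14.709 Y148.989
G1 X134.703 Y21.905
G1 X142.527 Y118.860
M5
G0 X28.741 Y104.732
M4 S498
G1 X39.886 Y113.535 F2223
G1 X49.107 Y116.172
G1 X55.925 Y113.609
G1 X59.860 Y106.811
G1 X60.435 Y96.744
G1 X57.168 Y84.372
M5

1 u = 1 mm; y_m = 196.960 − y.

[1] `<polyline>` open polyline, #ff0000→score S498 F2223: (95.557,51.066) → (181.803,31.453) → (76.723,142.959) → (14.709,148.989) → (134.703,21.905) → (142.527,118.860)

[2] `<path>` cubic bezier, #ff0000→score S498 F2223: (28.741,104.732) → (39.886,113.535) → (49.107,116.172) → (55.925,113.609) → (59.860,106.811) → (60.435,96.744) → (57.168,84.372)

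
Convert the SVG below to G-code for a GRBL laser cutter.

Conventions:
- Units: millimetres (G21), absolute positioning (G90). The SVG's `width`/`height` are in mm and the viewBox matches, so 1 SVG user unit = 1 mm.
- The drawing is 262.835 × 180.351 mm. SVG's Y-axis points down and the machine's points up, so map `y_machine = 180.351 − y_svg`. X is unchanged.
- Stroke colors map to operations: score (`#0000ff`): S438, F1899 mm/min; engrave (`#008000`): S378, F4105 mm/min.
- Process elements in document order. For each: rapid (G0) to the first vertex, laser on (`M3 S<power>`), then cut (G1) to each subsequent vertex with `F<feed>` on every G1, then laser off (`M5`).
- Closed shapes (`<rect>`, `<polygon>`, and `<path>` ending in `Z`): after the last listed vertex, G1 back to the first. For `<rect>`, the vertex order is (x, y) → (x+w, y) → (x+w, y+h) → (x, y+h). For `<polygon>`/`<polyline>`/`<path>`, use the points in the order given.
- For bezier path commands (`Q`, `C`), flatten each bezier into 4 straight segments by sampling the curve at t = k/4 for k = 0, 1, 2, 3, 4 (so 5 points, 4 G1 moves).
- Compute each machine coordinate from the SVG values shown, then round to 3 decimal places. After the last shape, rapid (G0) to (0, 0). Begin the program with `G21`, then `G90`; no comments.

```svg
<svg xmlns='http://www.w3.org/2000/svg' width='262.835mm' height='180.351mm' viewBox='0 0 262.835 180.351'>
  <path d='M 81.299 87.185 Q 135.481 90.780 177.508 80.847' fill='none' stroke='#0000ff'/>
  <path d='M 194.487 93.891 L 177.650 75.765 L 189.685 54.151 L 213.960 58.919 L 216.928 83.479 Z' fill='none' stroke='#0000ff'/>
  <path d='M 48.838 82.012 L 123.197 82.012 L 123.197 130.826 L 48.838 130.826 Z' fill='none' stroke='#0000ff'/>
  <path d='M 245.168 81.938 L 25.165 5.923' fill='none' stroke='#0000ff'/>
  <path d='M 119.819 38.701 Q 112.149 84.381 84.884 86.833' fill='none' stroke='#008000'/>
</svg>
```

Since the viewBox matches the mm dimensions, user units are millimetres directly. The only transform is the Y-flip y_m = 180.351 − y_svg.

Shape 1 is a quadratic bezier drawn with `<path>`. Its stroke #0000ff means score at S438, F1899. After flipping Y the toolpath is (81.299,93.166) → (107.630,92.214) → (132.442,92.953) → (155.735,95.383) → (177.508,99.504).

Shape 2 is a regular polygon drawn with `<path>`. Its stroke #0000ff means score at S438, F1899. After flipping Y the toolpath is (194.487,86.460) → (177.650,104.586) → (189.685,126.200) → (213.960,121.432) → (216.928,96.872) → (194.487,86.460), returning to the start.

Shape 3 is a rectangle drawn with `<path>`. Its stroke #0000ff means score at S438, F1899. After flipping Y the toolpath is (48.838,98.339) → (123.197,98.339) → (123.197,49.525) → (48.838,49.525) → (48.838,98.339), returning to the start.

Shape 4 is a line segment drawn with `<path>`. Its stroke #0000ff means score at S438, F1899. After flipping Y the toolpath is (245.168,98.413) → (25.165,174.428).

Shape 5 is a quadratic bezier drawn with `<path>`. Its stroke #008000 means engrave at S378, F4105. After flipping Y the toolpath is (119.819,141.650) → (114.759,121.512) → (107.250,106.777) → (97.292,97.446) → (84.884,93.518).

G21
G90
G0 X81.299 Y93.166
M3 S438
G1 X107.630 Y92.214 F1899
G1 X132.442 Y92.953 F1899
G1 X155.735 Y95.383 F1899
G1 X177.508 Y99.504 F1899
M5
G0 X194.487 Y86.460
M3 S438
G1 X177.650 Y104.586 F1899
G1 X189.685 Y126.200 F1899
G1 X213.960 Y121.432 F1899
G1 X216.928 Y96.872 F1899
G1 X194.487 Y86.460 F1899
M5
G0 X48.838 Y98.339
M3 S438
G1 X123.197 Y98.339 F1899
G1 X123.197 Y49.525 F1899
G1 X48.838 Y49.525 F1899
G1 X48.838 Y98.339 F1899
M5
G0 X245.168 Y98.413
M3 S438
G1 X25.165 Y174.428 F1899
M5
G0 X119.819 Y141.650
M3 S378
G1 X114.759 Y121.512 F4105
G1 X107.250 Y106.777 F4105
G1 X97.292 Y97.446 F4105
G1 X84.884 Y93.518 F4105
M5
G0 X0.000 Y0.000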